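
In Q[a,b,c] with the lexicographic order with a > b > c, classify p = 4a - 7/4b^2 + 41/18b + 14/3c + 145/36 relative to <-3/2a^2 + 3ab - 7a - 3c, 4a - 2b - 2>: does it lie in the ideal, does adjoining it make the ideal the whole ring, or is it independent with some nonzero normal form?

4a - 7/4b^2 + 41/18b + 14/3c + 145/36 lies in I (it reduces to 0).

First compute the reduced Gröbner basis of I by Buchberger's algorithm.
f_1 = -3/2a^2 + 3ab - 7a - 3c, LT = a^2.
f_2 = 4a - 2b - 2, LT = a.

S(f_1,f_2): lcm = a^2. S = -3/2ab + 31/6a + 2c.
  leading term ab: subtract (-3/8b)·f_2 from -3/2ab + 31/6a + 2c → 31/6a - 3/4b^2 - 3/4b + 2c
  leading term a: subtract (31/24)·f_2 from 31/6a - 3/4b^2 - 3/4b + 2c → -3/4b^2 + 11/6b + 2c + 31/12
  leading term b^2: no divisor's leading term divides it; move -3/4b^2 to the remainder.
  leading term b: no divisor's leading term divides it; move 11/6b to the remainder.
  leading term c: no divisor's leading term divides it; move 2c to the remainder.
  leading term 1: no divisor's leading term divides it; move 31/12 to the remainder.
  remainder -3/4b^2 + 11/6b + 2c + 31/12 ≠ 0; add h_3 = -3/4b^2 + 11/6b + 2c + 31/12 to the basis.

The other S-polynomials (S(f_1,h_3), S(f_2,h_3)) all reduce to 0 modulo the current basis, so we have a Gröbner basis.
Inter-reduce: drop elements whose leading term is divisible by another's, tail-reduce, and make monic.
Reduced Gröbner basis: {a - 1/2b - 1/2, b^2 - 22/9b - 8/3c - 31/9}.
Label its elements g_1 = a - 1/2b - 1/2, g_2 = b^2 - 22/9b - 8/3c - 31/9.

Reduce p = 4a - 7/4b^2 + 41/18b + 14/3c + 145/36 modulo G:
  leading term a: subtract (4)·g_1 from 4a - 7/4b^2 + 41/18b + 14/3c + 145/36 → -7/4b^2 + 77/18b + 14/3c + 217/36
  leading term b^2: subtract (-7/4)·g_2 from -7/4b^2 + 77/18b + 14/3c + 217/36 → 0
  normal form = 0.
Since the normal form is 0, p ∈ I.

The remainder on division by a Gröbner basis is unique — it is the normal form.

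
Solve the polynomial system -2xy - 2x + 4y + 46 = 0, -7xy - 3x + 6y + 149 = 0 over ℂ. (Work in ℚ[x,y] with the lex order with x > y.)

{(-5, -4), (8, 5/2)}

Compute a lex Gröbner basis by Buchberger's algorithm.
f_1 = -2xy - 2x + 4y + 46, LT = xy.
f_2 = -7xy - 3x + 6y + 149, LT = xy.

S(f_1,f_2): lcm = xy. S = 4/7x - 8/7y - 12/7.
  reduce S modulo (f_1, f_2):
  remainder 4/7x - 8/7y - 12/7 ≠ 0; add h_3 = 4/7x - 8/7y - 12/7 to the basis.

S(f_1,h_3): lcm = xy. S = x + 2y² + y - 23.
  reduce S modulo (f_1, f_2, h_3):
  remainder 2y² + 3y - 20 ≠ 0; add h_4 = 2y² + 3y - 20 to the basis.

The other S-polynomials (S(f_2,h_3), S(f_1,h_4), S(f_2,h_4), S(h_3,h_4)) all reduce to 0 modulo the current basis, so we have a Gröbner basis.
Inter-reduce: drop elements whose leading term is divisible by another's, tail-reduce, and make monic.
Reduced Gröbner basis: {x - 2y - 3, y² + 3/2y - 10}.

From the last basis element, y² + 3/2y - 10 = 0, so y takes values in {-4, 5/2}. Each choice, substituted upward through the basis, yields the corresponding point(s) of the solution set.
  y = -4: the earlier basis element becomes x + 5 = 0, giving x = -5 — point (-5, -4).
  y = 5/2: the earlier basis element becomes x - 8 = 0, giving x = 8 — point (8, 5/2).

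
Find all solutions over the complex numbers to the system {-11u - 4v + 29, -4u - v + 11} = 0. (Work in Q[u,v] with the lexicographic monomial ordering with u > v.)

{(3, -1)}

Compute a lex Gröbner basis by Buchberger's algorithm.
f_1 = -11u - 4v + 29, LT = u.
f_2 = -4u - v + 11, LT = u.

S(f_1,f_2): lcm = u. S = \tfrac{5}{44}v + \tfrac{5}{44}.
  reduce S modulo (f_1, f_2):
  remainder \tfrac{5}{44}v + \tfrac{5}{44} ≠ 0; add h_3 = \tfrac{5}{44}v + \tfrac{5}{44} to the basis.

The other S-polynomials (S(f_1,h_3), S(f_2,h_3)) all reduce to 0 modulo the current basis, so we have a Gröbner basis.
Inter-reduce: drop elements whose leading term is divisible by another's, tail-reduce, and make monic.
Reduced Gröbner basis: {u - 3, v + 1}.

Since the basis is lex-ordered, v + 1 is univariate in v. Its roots are {-1}. Back-substituting each root into the other basis elements fixes the other coordinates.
  v = -1: the earlier basis element becomes u - 3 = 0, giving u = 3 — point (3, -1).
This is the nonlinear analogue of row-reducing a linear system.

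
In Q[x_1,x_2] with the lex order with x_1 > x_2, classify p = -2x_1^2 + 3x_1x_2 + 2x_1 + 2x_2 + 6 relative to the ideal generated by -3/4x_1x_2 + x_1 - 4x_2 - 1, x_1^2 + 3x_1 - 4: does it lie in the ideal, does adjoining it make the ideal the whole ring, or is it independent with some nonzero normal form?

First compute the reduced Gröbner basis of I by Buchberger's algorithm.
f_1 = -3/4x_1x_2 + x_1 - 4x_2 - 1, LT = x_1x_2.
f_2 = x_1^2 + 3x_1 - 4, LT = x_1^2.

S(f_1,f_2): lcm = x_1^2x_2. S = -4/3x_1^2 + 7/3x_1x_2 + 4/3x_1 + 4x_2.
  leading term x_1^2: subtract (-4/3)·f_2 from -4/3x_1^2 + 7/3x_1x_2 + 4/3x_1 + 4x_2 → 7/3x_1x_2 + 16/3x_1 + 4x_2 - 16/3
  leading term x_1x_2: subtract (-28/9)·f_1 from 7/3x_1x_2 + 16/3x_1 + 4x_2 - 16/3 → 76/9x_1 - 76/9x_2 - 76/9
  leading term x_1: no divisor's leading term divides it; move 76/9x_1 to the remainder.
  leading term x_2: no divisor's leading term divides it; move -76/9x_2 to the remainder.
  leading term 1: no divisor's leading term divides it; move -76/9 to the remainder.
  remainder 76/9x_1 - 76/9x_2 - 76/9 ≠ 0; add h_3 = 76/9x_1 - 76/9x_2 - 76/9 to the basis.

S(f_1,h_3): lcm = x_1x_2. S = -4/3x_1 + x_2^2 + 19/3x_2 + 4/3.
  leading term x_1: subtract (-3/19)·h_3 from -4/3x_1 + x_2^2 + 19/3x_2 + 4/3 → x_2^2 + 5x_2
  leading term x_2^2: no divisor's leading term divides it; move x_2^2 to the remainder.
  leading term x_2: no divisor's leading term divides it; move 5x_2 to the remainder.
  remainder x_2^2 + 5x_2 ≠ 0; add h_4 = x_2^2 + 5x_2 to the basis.

The other S-polynomials (S(f_2,h_3), S(f_1,h_4), S(f_2,h_4), S(h_3,h_4)) all reduce to 0 modulo the current basis, so we have a Gröbner basis.
Inter-reduce: drop elements whose leading term is divisible by another's, tail-reduce, and make monic.
Reduced Gröbner basis: {x_1 - x_2 - 1, x_2^2 + 5x_2}.
Label its elements g_1 = x_1 - x_2 - 1, g_2 = x_2^2 + 5x_2.

Reduce p = -2x_1^2 + 3x_1x_2 + 2x_1 + 2x_2 + 6 modulo G:
  leading term x_1^2: subtract (-2x_1)·g_1 from -2x_1^2 + 3x_1x_2 + 2x_1 + 2x_2 + 6 → x_1x_2 + 2x_2 + 6
  leading term x_1x_2: subtract (x_2)·g_1 from x_1x_2 + 2x_2 + 6 → x_2^2 + 3x_2 + 6
  leading term x_2^2: subtract (1)·g_2 from x_2^2 + 3x_2 + 6 → -2x_2 + 6
  leading term x_2: no divisor's leading term divides it; move -2x_2 to the remainder.
  leading term 1: no divisor's leading term divides it; move 6 to the remainder.
  normal form = -2x_2 + 6.
The normal form is nonzero, so p ∉ I. Since p minus its normal form lies in I, I + (p) = I + (r) where r = -2x_2 + 6; decide whether this ideal is the whole ring.
Run Buchberger on G together with r (pairs among the g_i already reduce to 0 since G is a Gröbner basis):
g_1 = x_1 - x_2 - 1, LT = x_1.
g_2 = x_2^2 + 5x_2, LT = x_2^2.
r = -2x_2 + 6, LT = x_2.

S(g_2,r): lcm = x_2^2. S = 8x_2.
  leading term x_2: subtract (-4)·r from 8x_2 → 24
  leading term 1: no divisor's leading term divides it; move 24 to the remainder.
  remainder 24 ≠ 0; add m_4 = 24 to the basis.

The other S-polynomials (S(g_1,g_2), S(g_1,r), S(g_1,m_4), S(g_2,m_4), S(r,m_4)) all reduce to 0 modulo the current basis, so we have a Gröbner basis.
Inter-reduce: drop elements whose leading term is divisible by another's, tail-reduce, and make monic.
Reduced Gröbner basis: {1}.
The reduced Gröbner basis of I + (p) is {1}: the ideal is the whole ring, so the enlarged system has no common solution — adjoining p is inconsistent.

Adjoining -2x_1^2 + 3x_1x_2 + 2x_1 + 2x_2 + 6 makes the ideal the whole ring: the system is inconsistent.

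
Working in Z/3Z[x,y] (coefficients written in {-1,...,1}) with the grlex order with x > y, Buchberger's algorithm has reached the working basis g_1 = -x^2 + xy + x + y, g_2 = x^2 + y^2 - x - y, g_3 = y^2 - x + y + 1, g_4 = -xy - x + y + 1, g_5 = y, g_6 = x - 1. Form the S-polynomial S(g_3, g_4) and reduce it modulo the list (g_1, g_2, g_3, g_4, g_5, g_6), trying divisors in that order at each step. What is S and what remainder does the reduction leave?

S(g_3, g_4) = -x^2 + y^2 + x + y; remainder on division = 0.

lcm(LM(g_3), LM(g_4)) = xy^2.
S = (lcm/LT(g_3))·g_3 − (lcm/LT(g_4))·g_4 = -x^2 + y^2 + x + y.
Reduce S modulo (g_1, g_2, g_3, g_4, g_5, g_6) in that order:
  leading term x^2: subtract (1)·g_1 from -x^2 + y^2 + x + y → -xy + y^2
  leading term xy: subtract (1)·g_4 from -xy + y^2 → y^2 + x - y - 1
  leading term y^2: subtract (1)·g_3 from y^2 + x - y - 1 → -x + y + 1
  leading term x: subtract (-1)·g_6 from -x + y + 1 → y
  leading term y: subtract (1)·g_5 from y → 0
The remainder is 0, so this S-polynomial contributes no new basis element.
This is the inner loop of Buchberger's algorithm — each nonzero remainder becomes a new basis element.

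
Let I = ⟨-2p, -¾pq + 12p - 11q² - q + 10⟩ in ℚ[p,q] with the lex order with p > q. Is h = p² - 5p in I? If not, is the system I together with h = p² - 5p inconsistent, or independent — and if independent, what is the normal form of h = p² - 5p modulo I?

p² - 5p lies in I (it reduces to 0).

First compute the reduced Gröbner basis of I by Buchberger's algorithm.
f_1 = -2p, LT = p.
f_2 = -¾pq + 12p - 11q² - q + 10, LT = pq.

S(f_1,f_2): lcm = pq. S = 16p - 44/3q² - 4/3q + 40/3.
  reduce S modulo (f_1, f_2):
  remainder -44/3q² - 4/3q + 40/3 ≠ 0; add k_3 = -44/3q² - 4/3q + 40/3 to the basis.

The other S-polynomials (S(f_1,k_3), S(f_2,k_3)) all reduce to 0 modulo the current basis, so we have a Gröbner basis.
Inter-reduce: drop elements whose leading term is divisible by another's, tail-reduce, and make monic.
Reduced Gröbner basis: {p, q² + 1/11q - 10/11}.
Label its elements g_1 = p, g_2 = q² + 1/11q - 10/11.

Reduce h = p² - 5p modulo G:
  leading term p²: subtract (p)·g_1 from p² - 5p → -5p
  leading term p: subtract (-5)·g_1 from -5p → 0
  normal form = 0.
Since the normal form is 0, h ∈ I.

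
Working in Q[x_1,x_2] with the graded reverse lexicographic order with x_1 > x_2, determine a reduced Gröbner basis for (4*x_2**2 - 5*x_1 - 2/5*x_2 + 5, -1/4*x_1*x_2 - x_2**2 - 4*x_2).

The reduced Gröbner basis is the canonical form of the ideal for this ordering.

f_1 = 4*x_2**2 - 5*x_1 - 2/5*x_2 + 5, LT = x_2**2.
f_2 = -1/4*x_1*x_2 - x_2**2 - 4*x_2, LT = x_1*x_2.

S(f_1,f_2): lcm = x_1*x_2**2. S = -4*x_2**3 - 5/4*x_1**2 - 1/10*x_1*x_2 - 16*x_2**2 + 5/4*x_1.
  reduce S modulo (f_1, f_2):
  remainder -5/4*x_1**2 + 25/4*x_1 + 87*x_2 - 5 ≠ 0; add g_3 = -5/4*x_1**2 + 25/4*x_1 + 87*x_2 - 5 to the basis.

The other S-polynomials (S(f_1,g_3), S(f_2,g_3)) all reduce to 0 modulo the current basis, so we have a Gröbner basis.

G = {x_1**2 - 5*x_1 - 348/5*x_2 + 4, x_1*x_2 + 5*x_1 + 82/5*x_2 - 5, x_2**2 - 5/4*x_1 - 1/10*x_2 + 5/4}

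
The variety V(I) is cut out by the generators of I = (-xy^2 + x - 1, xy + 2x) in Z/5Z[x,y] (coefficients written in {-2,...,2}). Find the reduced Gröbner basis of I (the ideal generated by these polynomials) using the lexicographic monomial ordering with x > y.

f_1 = -xy^2 + x - 1, LT = xy^2.
f_2 = xy + 2x, LT = xy.

S(f_1,f_2): lcm = xy^2. S = -2xy - x + 1.
  leading term xy: subtract (-2)·f_2 from -2xy - x + 1 → -2x + 1
  leading term x: no divisor's leading term divides it; move -2x to the remainder.
  leading term 1: no divisor's leading term divides it; move 1 to the remainder.
  remainder -2x + 1 ≠ 0; add g_3 = -2x + 1 to the basis.

S(f_1,g_3): lcm = xy^2. S = -x - 2y^2 + 1.
  leading term x: subtract (-2)·g_3 from -x - 2y^2 + 1 → -2y^2 - 2
  leading term y^2: no divisor's leading term divides it; move -2y^2 to the remainder.
  leading term 1: no divisor's leading term divides it; move -2 to the remainder.
  remainder -2y^2 - 2 ≠ 0; add g_4 = -2y^2 - 2 to the basis.

S(f_2,g_3): lcm = xy. S = 2x - 2y.
  leading term x: subtract (-1)·g_3 from 2x - 2y → -2y + 1
  leading term y: no divisor's leading term divides it; move -2y to the remainder.
  leading term 1: no divisor's leading term divides it; move 1 to the remainder.
  remainder -2y + 1 ≠ 0; add g_5 = -2y + 1 to the basis.

S(f_1,g_4): lcm = xy^2. S = -2x + 1.
  leading term x: subtract (1)·g_3 from -2x + 1 → 0
  remainder 0.

S(f_2,g_4): lcm = xy^2. S = 2xy - x.
  leading term xy: subtract (2)·f_2 from 2xy - x → 0
  remainder 0.

S(g_3,g_4): leading monomials are coprime, so the S-polynomial reduces to 0 (Buchberger's first criterion).
S(f_1,g_5): lcm = xy^2. S = -2xy - x + 1.
  leading term xy: subtract (-2)·f_2 from -2xy - x + 1 → -2x + 1
  leading term x: subtract (1)·g_3 from -2x + 1 → 0
  remainder 0.

S(f_2,g_5): lcm = xy. S = 0.
  remainder 0.

S(g_3,g_5): leading monomials are coprime, so the S-polynomial reduces to 0 (Buchberger's first criterion).
S(g_4,g_5): lcm = y^2. S = -2y + 1.
  leading term y: subtract (1)·g_5 from -2y + 1 → 0
  remainder 0.

Every S-polynomial of the final basis reduces to 0, so we have a Gröbner basis.
Inter-reduce: drop elements whose leading term is divisible by another's, tail-reduce, and make monic.

G = {x + 2, y + 2}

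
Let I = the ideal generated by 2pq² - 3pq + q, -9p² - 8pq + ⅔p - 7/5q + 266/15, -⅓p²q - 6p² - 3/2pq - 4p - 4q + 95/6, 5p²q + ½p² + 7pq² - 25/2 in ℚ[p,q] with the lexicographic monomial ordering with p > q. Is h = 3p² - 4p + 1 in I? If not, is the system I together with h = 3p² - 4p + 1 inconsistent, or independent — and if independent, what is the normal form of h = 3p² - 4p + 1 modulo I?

First compute the reduced Gröbner basis of I by Buchberger's algorithm.
f_1 = 2pq² - 3pq + q, LT = pq².
f_2 = -9p² - 8pq + ⅔p - 7/5q + 266/15, LT = p².
f_3 = -⅓p²q - 6p² - 3/2pq - 4p - 4q + 95/6, LT = p²q.
f_4 = 5p²q + ½p² + 7pq² - 25/2, LT = p²q.

S(f_1,f_2): lcm = p²q². S = -3/2p²q - 8/9pq³ + 2/27pq² + ½pq - 7/45q³ + 266/135q².
  reduce S modulo (f_1, f_2, f_3, f_4):
  remainder ½pq - 7/45q³ + 143/54q² - 404/135q ≠ 0; add k_5 = ½pq - 7/45q³ + 143/54q² - 404/135q to the basis.

S(f_1,f_3): lcm = p²q². S = -39/2p²q - 9/2pq² - 23/2pq - 12q² + 95/2q.
  reduce S modulo (f_1, f_2, f_3, f_4, k_5):
  remainder 1589/810q³ - 205883/4860q² + 196349/4860q ≠ 0; add k_6 = 1589/810q³ - 205883/4860q² + 196349/4860q to the basis.

S(f_1,f_4): lcm = p²q². S = -8/5p²q - 7/5pq³ + ½pq + 5/2q.
  reduce S modulo (f_1, f_2, f_3, f_4, k_5, k_6):
  remainder 259/5675q² - 259/5675q ≠ 0; add k_7 = 259/5675q² - 259/5675q to the basis.

S(f_2,f_3): lcm = p²q. S = -18p² + 8/9pq² - 247/54pq - 12p + 7/45q² - 1886/135q + 95/2.
  reduce S modulo (f_1, f_2, f_3, f_4, k_5, k_6, k_7):
  remainder -40/3p + 13/10q + 361/30 ≠ 0; add k_8 = -40/3p + 13/10q + 361/30 to the basis.

S(f_2,f_4): lcm = p²q. S = -1/10p² - 23/45pq² - 2/27pq + 7/45q² - 266/135q + 5/2.
  reduce S modulo (f_1, f_2, f_3, f_4, k_5, k_6, k_7, k_8):
  remainder -41333/18000q + 41333/18000 ≠ 0; add k_9 = -41333/18000q + 41333/18000 to the basis.

The other S-polynomials (S(f_3,f_4), S(f_1,k_5), S(f_2,k_5), S(f_3,k_5), S(f_4,k_5), S(f_1,k_6), S(f_2,k_6), S(f_3,k_6), S(f_4,k_6), S(k_5,k_6), S(f_1,k_7), S(f_2,k_7), S(f_3,k_7), S(f_4,k_7), S(k_5,k_7), S(k_6,k_7), S(f_1,k_8), S(f_2,k_8), S(f_3,k_8), S(f_4,k_8), S(k_5,k_8), S(k_6,k_8), S(k_7,k_8), S(f_1,k_9), S(f_2,k_9), S(f_3,k_9), S(f_4,k_9), S(k_5,k_9), S(k_6,k_9), S(k_7,k_9), S(k_8,k_9)) all reduce to 0 modulo the current basis, so we have a Gröbner basis.
Inter-reduce: drop elements whose leading term is divisible by another's, tail-reduce, and make monic.
Reduced Gröbner basis: {p - 1, q - 1}.
Label its elements g_1 = p - 1, g_2 = q - 1.

Reduce h = 3p² - 4p + 1 modulo G:
  leading term p²: subtract (3p)·g_1 from 3p² - 4p + 1 → -p + 1
  leading term p: subtract (-1)·g_1 from -p + 1 → 0
  normal form = 0.
Since the normal form is 0, h ∈ I.

3p² - 4p + 1 lies in I (it reduces to 0).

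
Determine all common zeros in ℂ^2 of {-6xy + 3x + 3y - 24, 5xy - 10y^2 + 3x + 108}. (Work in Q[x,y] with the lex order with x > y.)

Compute a lex Gröbner basis by Buchberger's algorithm.
f_1 = -6xy + 3x + 3y - 24, LT = xy.
f_2 = 5xy + 3x - 10y^2 + 108, LT = xy.

S(f_1,f_2): lcm = xy. S = -11/10x + 2y^2 - 1/2y - 88/5.
  leading term x: no divisor's leading term divides it; move -11/10x to the remainder.
  leading term y^2: no divisor's leading term divides it; move 2y^2 to the remainder.
  leading term y: no divisor's leading term divides it; move -1/2y to the remainder.
  leading term 1: no divisor's leading term divides it; move -88/5 to the remainder.
  remainder -11/10x + 2y^2 - 1/2y - 88/5 ≠ 0; add h_3 = -11/10x + 2y^2 - 1/2y - 88/5 to the basis.

S(f_1,h_3): lcm = xy. S = -1/2x + 20/11y^3 - 5/11y^2 - 33/2y + 4.
  leading term x: subtract (5/11)·h_3 from -1/2x + 20/11y^3 - 5/11y^2 - 33/2y + 4 → 20/11y^3 - 15/11y^2 - 179/11y + 12
  leading term y^3: no divisor's leading term divides it; move 20/11y^3 to the remainder.
  leading term y^2: no divisor's leading term divides it; move -15/11y^2 to the remainder.
  leading term y: no divisor's leading term divides it; move -179/11y to the remainder.
  leading term 1: no divisor's leading term divides it; move 12 to the remainder.
  remainder 20/11y^3 - 15/11y^2 - 179/11y + 12 ≠ 0; add h_4 = 20/11y^3 - 15/11y^2 - 179/11y + 12 to the basis.

The other S-polynomials (S(f_2,h_3), S(f_1,h_4), S(f_2,h_4), S(h_3,h_4)) all reduce to 0 modulo the current basis, so we have a Gröbner basis.
Inter-reduce: drop elements whose leading term is divisible by another's, tail-reduce, and make monic.
Reduced Gröbner basis: {x - 20/11y^2 + 5/11y + 16, y^3 - 3/4y^2 - 179/20y + 33/5}.

Since the basis is lex-ordered, y^3 - 3/4y^2 - 179/20y + 33/5 is univariate in y. Its roots are {3, -9/8 + sqrt(5545)/40, -sqrt(5545)/40 - 9/8}. Back-substituting each root into the other basis elements fixes the other coordinates.
  y = 3: the earlier basis element becomes x + 1 = 0, giving x = -1 — point (-1, 3).
  y = -9/8 + sqrt(5545)/40: the earlier basis element becomes x + 303/44 + 5*sqrt(5545)/44 = 0, giving x = -5*sqrt(5545)/44 - 303/44 — point (-5*sqrt(5545)/44 - 303/44, -9/8 + sqrt(5545)/40).
  y = -sqrt(5545)/40 - 9/8: the earlier basis element becomes x - 5*sqrt(5545)/44 + 303/44 = 0, giving x = -303/44 + 5*sqrt(5545)/44 — point (-303/44 + 5*sqrt(5545)/44, -sqrt(5545)/40 - 9/8).

{(-1, 3), (-5*sqrt(5545)/44 - 303/44, -9/8 + sqrt(5545)/40), (-303/44 + 5*sqrt(5545)/44, -sqrt(5545)/40 - 9/8)}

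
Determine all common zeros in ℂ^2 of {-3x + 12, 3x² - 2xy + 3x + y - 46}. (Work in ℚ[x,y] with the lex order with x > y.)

Compute a lex Gröbner basis by Buchberger's algorithm.
f_1 = -3x + 12, LT = x.
f_2 = 3x² - 2xy + 3x + y - 46, LT = x².

S(f_1,f_2): lcm = x². S = ⅔xy - 5x - ⅓y + 46/3.
  reduce S modulo (f_1, f_2):
  remainder 7/3y - 14/3 ≠ 0; add h_3 = 7/3y - 14/3 to the basis.

The other S-polynomials (S(f_1,h_3), S(f_2,h_3)) all reduce to 0 modulo the current basis, so we have a Gröbner basis.
Inter-reduce: drop elements whose leading term is divisible by another's, tail-reduce, and make monic.
Reduced Gröbner basis: {x - 4, y - 2}.

Elimination: the polynomial y - 2 lies in the elimination ideal for y, so y ∈ {2}. For each such y, the remaining basis elements (now univariate) give the rest of the solution.
  y = 2: the earlier basis element becomes x - 4 = 0, giving x = 4 — point (4, 2).

{(4, 2)}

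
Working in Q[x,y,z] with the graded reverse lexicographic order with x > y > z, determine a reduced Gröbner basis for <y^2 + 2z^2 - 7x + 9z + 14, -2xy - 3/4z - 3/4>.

f_1 = y^2 + 2z^2 - 7x + 9z + 14, LT = y^2.
f_2 = -2xy - 3/4z - 3/4, LT = xy.

S(f_1,f_2): lcm = xy^2. S = 2xz^2 - 7x^2 + 9xz - 3/8yz + 14x - 3/8y.
  leading term xz^2: no divisor's leading term divides it; move 2xz^2 to the remainder.
  leading term x^2: no divisor's leading term divides it; move -7x^2 to the remainder.
  leading term xz: no divisor's leading term divides it; move 9xz to the remainder.
  leading term yz: no divisor's leading term divides it; move -3/8yz to the remainder.
  leading term x: no divisor's leading term divides it; move 14x to the remainder.
  leading term y: no divisor's leading term divides it; move -3/8y to the remainder.
  remainder 2xz^2 - 7x^2 + 9xz - 3/8yz + 14x - 3/8y ≠ 0; add g_3 = 2xz^2 - 7x^2 + 9xz - 3/8yz + 14x - 3/8y to the basis.

The other S-polynomials (S(f_1,g_3), S(f_2,g_3)) all reduce to 0 modulo the current basis, so we have a Gröbner basis.

G = {xz^2 - 7/2x^2 + 9/2xz - 3/16yz + 7x - 3/16y, xy + 3/8z + 3/8, y^2 + 2z^2 - 7x + 9z + 14}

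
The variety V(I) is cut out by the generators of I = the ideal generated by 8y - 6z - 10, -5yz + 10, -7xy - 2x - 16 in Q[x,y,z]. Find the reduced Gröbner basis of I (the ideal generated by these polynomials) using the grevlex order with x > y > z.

f_1 = 8y - 6z - 10, LT = y.
f_2 = -5yz + 10, LT = yz.
f_3 = -7xy - 2x - 16, LT = xy.

S(f_1,f_2): lcm = yz. S = -3/4z^2 - 5/4z + 2.
  reduce S modulo (f_1, f_2, f_3):
  remainder -3/4z^2 - 5/4z + 2 ≠ 0; add g_4 = -3/4z^2 - 5/4z + 2 to the basis.

S(f_1,f_3): lcm = xy. S = -3/4xz - 43/28x - 16/7.
  reduce S modulo (f_1, f_2, f_3, g_4):
  remainder -3/4xz - 43/28x - 16/7 ≠ 0; add g_5 = -3/4xz - 43/28x - 16/7 to the basis.

S(f_2,f_3): lcm = xyz. S = -2/7xz - 2x - 16/7z.
  reduce S modulo (f_1, f_2, f_3, g_4, g_5):
  remainder -208/147x - 16/7z + 128/147 ≠ 0; add g_6 = -208/147x - 16/7z + 128/147 to the basis.

The other S-polynomials (S(f_1,g_4), S(f_2,g_4), S(f_3,g_4), S(f_1,g_5), S(f_2,g_5), S(f_3,g_5), S(g_4,g_5), S(f_1,g_6), S(f_2,g_6), S(f_3,g_6), S(g_4,g_6), S(g_5,g_6)) all reduce to 0 modulo the current basis, so we have a Gröbner basis.
Inter-reduce: drop elements whose leading term is divisible by another's, tail-reduce, and make monic.

G = {z^2 + 5/3z - 8/3, x + 21/13z - 8/13, y - 3/4z - 5/4}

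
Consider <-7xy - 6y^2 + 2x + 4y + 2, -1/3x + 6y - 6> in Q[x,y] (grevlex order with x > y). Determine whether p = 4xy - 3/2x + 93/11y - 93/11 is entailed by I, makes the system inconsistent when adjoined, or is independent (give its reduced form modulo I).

First compute the reduced Gröbner basis of I by Buchberger's algorithm.
f_1 = -7xy - 6y^2 + 2x + 4y + 2, LT = xy.
f_2 = -1/3x + 6y - 6, LT = x.

S(f_1,f_2): lcm = xy. S = 132/7y^2 - 2/7x - 130/7y - 2/7.
  leading term y^2: no divisor's leading term divides it; move 132/7y^2 to the remainder.
  leading term x: subtract (6/7)·f_2 from -2/7x - 130/7y - 2/7 → -166/7y + 34/7
  leading term y: no divisor's leading term divides it; move -166/7y to the remainder.
  leading term 1: no divisor's leading term divides it; move 34/7 to the remainder.
  remainder 132/7y^2 - 166/7y + 34/7 ≠ 0; add h_3 = 132/7y^2 - 166/7y + 34/7 to the basis.

The other S-polynomials (S(f_1,h_3), S(f_2,h_3)) all reduce to 0 modulo the current basis, so we have a Gröbner basis.
Inter-reduce: drop elements whose leading term is divisible by another's, tail-reduce, and make monic.
Reduced Gröbner basis: {y^2 - 83/66y + 17/66, x - 18y + 18}.
Label its elements g_1 = y^2 - 83/66y + 17/66, g_2 = x - 18y + 18.

Reduce p = 4xy - 3/2x + 93/11y - 93/11 modulo G:
  leading term xy: subtract (4y)·g_2 from 4xy - 3/2x + 93/11y - 93/11 → 72y^2 - 3/2x - 699/11y - 93/11
  leading term y^2: subtract (72)·g_1 from 72y^2 - 3/2x - 699/11y - 93/11 → -3/2x + 27y - 27
  leading term x: subtract (-3/2)·g_2 from -3/2x + 27y - 27 → 0
  normal form = 0.
Since the normal form is 0, p ∈ I.

Ideal membership is decidable via reduction modulo a Gröbner basis.

4xy - 3/2x + 93/11y - 93/11 lies in I (it reduces to 0).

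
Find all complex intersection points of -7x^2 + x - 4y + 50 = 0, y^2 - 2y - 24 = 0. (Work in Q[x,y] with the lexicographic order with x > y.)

{(-3, -4), (22/7, -4), (-13/7, 6), (2, 6)}

Compute a lex Gröbner basis by Buchberger's algorithm.
f_1 = -7x^2 + x - 4y + 50, LT = x^2.
f_2 = y^2 - 2y - 24, LT = y^2.

The S-polynomials (S(f_1,f_2)) all reduce to 0 modulo the current basis, so we have a Gröbner basis.
Inter-reduce: drop elements whose leading term is divisible by another's, tail-reduce, and make monic.
Reduced Gröbner basis: {x^2 - 1/7x + 4/7y - 50/7, y^2 - 2y - 24}.

A lex Gröbner basis eliminates variables successively. Here y^2 - 2y - 24 depends only on y, with roots {-4, 6}; lifting each root through the earlier basis elements recovers the full solutions.
  y = -4: the earlier basis element becomes x^2 - 1/7x - 66/7 = 0, giving x = -3, 22/7 — points (-3, -4), (22/7, -4).
  y = 6: the earlier basis element becomes x^2 - 1/7x - 26/7 = 0, giving x = -13/7, 2 — points (-13/7, 6), (2, 6).
Zero-dimensionality of the ideal guarantees finitely many solutions over ℂ.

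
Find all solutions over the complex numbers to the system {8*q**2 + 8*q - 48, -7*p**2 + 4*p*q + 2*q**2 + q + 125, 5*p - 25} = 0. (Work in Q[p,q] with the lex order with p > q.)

{(5, 2)}

Compute a lex Gröbner basis by Buchberger's algorithm.
f_1 = 8*q**2 + 8*q - 48, LT = q**2.
f_2 = -7*p**2 + 4*p*q + 2*q**2 + q + 125, LT = p**2.
f_3 = 5*p - 25, LT = p.

S(f_2,f_3): lcm = p**2. S = -4/7*p*q + 5*p - 2/7*q**2 - 1/7*q - 125/7.
  leading term p*q: subtract (-4/35*q)·f_3 from -4/7*p*q + 5*p - 2/7*q**2 - 1/7*q - 125/7 → 5*p - 2/7*q**2 - 3*q - 125/7
  leading term p: subtract (1)·f_3 from 5*p - 2/7*q**2 - 3*q - 125/7 → -2/7*q**2 - 3*q + 50/7
  leading term q**2: subtract (-1/28)·f_1 from -2/7*q**2 - 3*q + 50/7 → -19/7*q + 38/7
  leading term q: no divisor's leading term divides it; move -19/7*q to the remainder.
  leading term 1: no divisor's leading term divides it; move 38/7 to the remainder.
  remainder -19/7*q + 38/7 ≠ 0; add h_4 = -19/7*q + 38/7 to the basis.

The other S-polynomials (S(f_1,f_2), S(f_1,f_3), S(f_1,h_4), S(f_2,h_4), S(f_3,h_4)) all reduce to 0 modulo the current basis, so we have a Gröbner basis.
Inter-reduce: drop elements whose leading term is divisible by another's, tail-reduce, and make monic.
Reduced Gröbner basis: {p - 5, q - 2}.

Since the basis is lex-ordered, q - 2 is univariate in q. Its roots are {2}. Back-substituting each root into the other basis elements fixes the other coordinates.
  q = 2: the earlier basis element becomes p - 5 = 0, giving p = 5 — point (5, 2).
Check: every point annihilates each of the original generators.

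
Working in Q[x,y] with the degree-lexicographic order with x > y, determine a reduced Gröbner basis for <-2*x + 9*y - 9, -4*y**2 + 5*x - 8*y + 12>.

f_1 = -2*x + 9*y - 9, LT = x.
f_2 = -4*y**2 + 5*x - 8*y + 12, LT = y**2.

S(f_1,f_2): leading monomials are coprime, so the S-polynomial reduces to 0 (Buchberger's first criterion).
Every S-polynomial of the final basis reduces to 0, so we have a Gröbner basis.

G = {y**2 - 29/8*y + 21/8, x - 9/2*y + 9/2}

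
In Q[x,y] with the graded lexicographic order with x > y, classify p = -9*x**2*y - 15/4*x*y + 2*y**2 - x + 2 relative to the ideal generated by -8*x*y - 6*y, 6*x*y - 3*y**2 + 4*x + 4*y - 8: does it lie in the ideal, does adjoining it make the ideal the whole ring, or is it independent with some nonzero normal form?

First compute the reduced Gröbner basis of I by Buchberger's algorithm.
f_1 = -8*x*y - 6*y, LT = x*y.
f_2 = 6*x*y - 3*y**2 + 4*x + 4*y - 8, LT = x*y.

S(f_1,f_2): lcm = x*y. S = 1/2*y**2 - 2/3*x + 1/12*y + 4/3.
  leading term y**2: no divisor's leading term divides it; move 1/2*y**2 to the remainder.
  leading term x: no divisor's leading term divides it; move -2/3*x to the remainder.
  leading term y: no divisor's leading term divides it; move 1/12*y to the remainder.
  leading term 1: no divisor's leading term divides it; move 4/3 to the remainder.
  remainder 1/2*y**2 - 2/3*x + 1/12*y + 4/3 ≠ 0; add h_3 = 1/2*y**2 - 2/3*x + 1/12*y + 4/3 to the basis.

S(f_1,h_3): lcm = x*y**2. S = 4/3*x**2 - 1/6*x*y + 3/4*y**2 - 8/3*x.
  leading term x**2: no divisor's leading term divides it; move 4/3*x**2 to the remainder.
  leading term x*y: subtract (1/48)·f_1 from -1/6*x*y + 3/4*y**2 - 8/3*x → 3/4*y**2 - 8/3*x + 1/8*y
  leading term y**2: subtract (3/2)·h_3 from 3/4*y**2 - 8/3*x + 1/8*y → -5/3*x - 2
  leading term x: no divisor's leading term divides it; move -5/3*x to the remainder.
  leading term 1: no divisor's leading term divides it; move -2 to the remainder.
  remainder 4/3*x**2 - 5/3*x - 2 ≠ 0; add h_4 = 4/3*x**2 - 5/3*x - 2 to the basis.

S(f_2,h_3): lcm = x*y**2. S = -1/2*y**3 + 4/3*x**2 + 1/2*x*y + 2/3*y**2 - 8/3*x - 4/3*y.
  leading term y**3: subtract (-y)·h_3 from -1/2*y**3 + 4/3*x**2 + 1/2*x*y + 2/3*y**2 - 8/3*x - 4/3*y → 4/3*x**2 - 1/6*x*y + 3/4*y**2 - 8/3*x
  leading term x**2: subtract (1)·h_4 from 4/3*x**2 - 1/6*x*y + 3/4*y**2 - 8/3*x → -1/6*x*y + 3/4*y**2 - x + 2
  leading term x*y: subtract (1/48)·f_1 from -1/6*x*y + 3/4*y**2 - x + 2 → 3/4*y**2 - x + 1/8*y + 2
  leading term y**2: subtract (3/2)·h_3 from 3/4*y**2 - x + 1/8*y + 2 → 0
  remainder 0.

S(f_1,h_4): lcm = x**2*y. S = 2*x*y + 3/2*y.
  leading term x*y: subtract (-1/4)·f_1 from 2*x*y + 3/2*y → 0
  remainder 0.

S(f_2,h_4): lcm = x**2*y. S = -1/2*x*y**2 + 2/3*x**2 + 23/12*x*y - 4/3*x + 3/2*y.
  leading term x*y**2: subtract (1/16*y)·f_1 from -1/2*x*y**2 + 2/3*x**2 + 23/12*x*y - 4/3*x + 3/2*y → 2/3*x**2 + 23/12*x*y + 3/8*y**2 - 4/3*x + 3/2*y
  leading term x**2: subtract (1/2)·h_4 from 2/3*x**2 + 23/12*x*y + 3/8*y**2 - 4/3*x + 3/2*y → 23/12*x*y + 3/8*y**2 - 1/2*x + 3/2*y + 1
  leading term x*y: subtract (-23/96)·f_1 from 23/12*x*y + 3/8*y**2 - 1/2*x + 3/2*y + 1 → 3/8*y**2 - 1/2*x + 1/16*y + 1
  leading term y**2: subtract (3/4)·h_3 from 3/8*y**2 - 1/2*x + 1/16*y + 1 → 0
  remainder 0.

S(h_3,h_4): leading monomials are coprime, so the S-polynomial reduces to 0 (Buchberger's first criterion).
Every S-polynomial of the final basis reduces to 0, so we have a Gröbner basis.
Inter-reduce: drop elements whose leading term is divisible by another's, tail-reduce, and make monic.
Reduced Gröbner basis: {x**2 - 5/4*x - 3/2, x*y + 3/4*y, y**2 - 4/3*x + 1/6*y + 8/3}.
Label its elements g_1 = x**2 - 5/4*x - 3/2, g_2 = x*y + 3/4*y, g_3 = y**2 - 4/3*x + 1/6*y + 8/3.

Reduce p = -9*x**2*y - 15/4*x*y + 2*y**2 - x + 2 modulo G:
  leading term x**2*y: subtract (-9*y)·g_1 from -9*x**2*y - 15/4*x*y + 2*y**2 - x + 2 → -15*x*y + 2*y**2 - x - 27/2*y + 2
  leading term x*y: subtract (-15)·g_2 from -15*x*y + 2*y**2 - x - 27/2*y + 2 → 2*y**2 - x - 9/4*y + 2
  leading term y**2: subtract (2)·g_3 from 2*y**2 - x - 9/4*y + 2 → 5/3*x - 31/12*y - 10/3
  leading term x: no divisor's leading term divides it; move 5/3*x to the remainder.
  leading term y: no divisor's leading term divides it; move -31/12*y to the remainder.
  leading term 1: no divisor's leading term divides it; move -10/3 to the remainder.
  normal form = 5/3*x - 31/12*y - 10/3.
The normal form is nonzero, so p ∉ I. Since p minus its normal form lies in I, I + (p) = I + (r) where r = 5/3*x - 31/12*y - 10/3; decide whether this ideal is the whole ring.
Run Buchberger on G together with r (pairs among the g_i already reduce to 0 since G is a Gröbner basis):
g_1 = x**2 - 5/4*x - 3/2, LT = x**2.
g_2 = x*y + 3/4*y, LT = x*y.
g_3 = y**2 - 4/3*x + 1/6*y + 8/3, LT = y**2.
r = 5/3*x - 31/12*y - 10/3, LT = x.

S(g_1,g_2): lcm = x**2*y. S = -2*x*y - 3/2*y.
  leading term x*y: subtract (-2)·g_2 from -2*x*y - 3/2*y → 0
  remainder 0.

S(g_1,g_3): leading monomials are coprime, so the S-polynomial reduces to 0 (Buchberger's first criterion).
S(g_1,r): lcm = x**2. S = 31/20*x*y + 3/4*x - 3/2.
  leading term x*y: subtract (31/20)·g_2 from 31/20*x*y + 3/4*x - 3/2 → 3/4*x - 93/80*y - 3/2
  leading term x: subtract (9/20)·r from 3/4*x - 93/80*y - 3/2 → 0
  remainder 0.

S(g_2,g_3): lcm = x*y**2. S = 4/3*x**2 - 1/6*x*y + 3/4*y**2 - 8/3*x.
  leading term x**2: subtract (4/3)·g_1 from 4/3*x**2 - 1/6*x*y + 3/4*y**2 - 8/3*x → -1/6*x*y + 3/4*y**2 - x + 2
  leading term x*y: subtract (-1/6)·g_2 from -1/6*x*y + 3/4*y**2 - x + 2 → 3/4*y**2 - x + 1/8*y + 2
  leading term y**2: subtract (3/4)·g_3 from 3/4*y**2 - x + 1/8*y + 2 → 0
  remainder 0.

S(g_2,r): lcm = x*y. S = 31/20*y**2 + 11/4*y.
  leading term y**2: subtract (31/20)·g_3 from 31/20*y**2 + 11/4*y → 31/15*x + 299/120*y - 62/15
  leading term x: subtract (31/25)·r from 31/15*x + 299/120*y - 62/15 → 1139/200*y
  leading term y: no divisor's leading term divides it; move 1139/200*y to the remainder.
  remainder 1139/200*y ≠ 0; add m_5 = 1139/200*y to the basis.

S(g_3,r): leading monomials are coprime, so the S-polynomial reduces to 0 (Buchberger's first criterion).
S(g_1,m_5): leading monomials are coprime, so the S-polynomial reduces to 0 (Buchberger's first criterion).
S(g_2,m_5): lcm = x*y. S = 3/4*y.
  leading term y: subtract (150/1139)·m_5 from 3/4*y → 0
  remainder 0.

S(g_3,m_5): lcm = y**2. S = -4/3*x + 1/6*y + 8/3.
  leading term x: subtract (-4/5)·r from -4/3*x + 1/6*y + 8/3 → -19/10*y
  leading term y: subtract (-380/1139)·m_5 from -19/10*y → 0
  remainder 0.

S(r,m_5): leading monomials are coprime, so the S-polynomial reduces to 0 (Buchberger's first criterion).
Every S-polynomial of the final basis reduces to 0, so we have a Gröbner basis.
Inter-reduce: drop elements whose leading term is divisible by another's, tail-reduce, and make monic.
Reduced Gröbner basis: {x - 2, y}.
The reduced Gröbner basis of I + (p) is {x - 2, y} ≠ {1}, a proper ideal, so the enlarged system stays consistent: p is independent of I, with normal form 5/3*x - 31/12*y - 10/3.

-9*x**2*y - 15/4*x*y + 2*y**2 - x + 2 is independent of I; its normal form modulo I is 5/3*x - 31/12*y - 10/3.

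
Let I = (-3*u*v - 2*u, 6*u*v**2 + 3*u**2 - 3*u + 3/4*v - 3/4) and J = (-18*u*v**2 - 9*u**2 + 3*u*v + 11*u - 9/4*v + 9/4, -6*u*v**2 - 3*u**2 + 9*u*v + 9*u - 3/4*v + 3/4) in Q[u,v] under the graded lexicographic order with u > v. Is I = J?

For a fixed monomial order, each ideal has a unique reduced Gröbner basis; comparing bases decides equality.
Buchberger on the first generating set:
f_1 = -3*u*v - 2*u, LT = u*v.
f_2 = 6*u*v**2 + 3*u**2 - 3*u + 3/4*v - 3/4, LT = u*v**2.

S(f_1,f_2): lcm = u*v**2. S = -1/2*u**2 + 2/3*u*v + 1/2*u - 1/8*v + 1/8.
  leading term u**2: no divisor's leading term divides it; move -1/2*u**2 to the remainder.
  leading term u*v: subtract (-2/9)·f_1 from 2/3*u*v + 1/2*u - 1/8*v + 1/8 → 1/18*u - 1/8*v + 1/8
  leading term u: no divisor's leading term divides it; move 1/18*u to the remainder.
  leading term v: no divisor's leading term divides it; move -1/8*v to the remainder.
  leading term 1: no divisor's leading term divides it; move 1/8 to the remainder.
  remainder -1/2*u**2 + 1/18*u - 1/8*v + 1/8 ≠ 0; add g_3 = -1/2*u**2 + 1/18*u - 1/8*v + 1/8 to the basis.

S(f_1,g_3): lcm = u**2*v. S = 2/3*u**2 + 1/9*u*v - 1/4*v**2 + 1/4*v.
  leading term u**2: subtract (-4/3)·g_3 from 2/3*u**2 + 1/9*u*v - 1/4*v**2 + 1/4*v → 1/9*u*v - 1/4*v**2 + 2/27*u + 1/12*v + 1/6
  leading term u*v: subtract (-1/27)·f_1 from 1/9*u*v - 1/4*v**2 + 2/27*u + 1/12*v + 1/6 → -1/4*v**2 + 1/12*v + 1/6
  leading term v**2: no divisor's leading term divides it; move -1/4*v**2 to the remainder.
  leading term v: no divisor's leading term divides it; move 1/12*v to the remainder.
  leading term 1: no divisor's leading term divides it; move 1/6 to the remainder.
  remainder -1/4*v**2 + 1/12*v + 1/6 ≠ 0; add g_4 = -1/4*v**2 + 1/12*v + 1/6 to the basis.

The other S-polynomials (S(f_2,g_3), S(f_1,g_4), S(f_2,g_4), S(g_3,g_4)) all reduce to 0 modulo the current basis, so we have a Gröbner basis.
Inter-reduce: drop elements whose leading term is divisible by another's, tail-reduce, and make monic.
Reduced Gröbner basis: {u**2 - 1/9*u + 1/4*v - 1/4, u*v + 2/3*u, v**2 - 1/3*v - 2/3}.

Buchberger on the second generating set:
h_1 = -18*u*v**2 - 9*u**2 + 3*u*v + 11*u - 9/4*v + 9/4, LT = u*v**2.
h_2 = -6*u*v**2 - 3*u**2 + 9*u*v + 9*u - 3/4*v + 3/4, LT = u*v**2.

S(h_1,h_2): lcm = u*v**2. S = 4/3*u*v + 8/9*u.
  leading term u*v: no divisor's leading term divides it; move 4/3*u*v to the remainder.
  leading term u: no divisor's leading term divides it; move 8/9*u to the remainder.
  remainder 4/3*u*v + 8/9*u ≠ 0; add k_3 = 4/3*u*v + 8/9*u to the basis.

S(h_1,k_3): lcm = u*v**2. S = 1/2*u**2 - 5/6*u*v - 11/18*u + 1/8*v - 1/8.
  leading term u**2: no divisor's leading term divides it; move 1/2*u**2 to the remainder.
  leading term u*v: subtract (-5/8)·k_3 from -5/6*u*v - 11/18*u + 1/8*v - 1/8 → -1/18*u + 1/8*v - 1/8
  leading term u: no divisor's leading term divides it; move -1/18*u to the remainder.
  leading term v: no divisor's leading term divides it; move 1/8*v to the remainder.
  leading term 1: no divisor's leading term divides it; move -1/8 to the remainder.
  remainder 1/2*u**2 - 1/18*u + 1/8*v - 1/8 ≠ 0; add k_4 = 1/2*u**2 - 1/18*u + 1/8*v - 1/8 to the basis.

S(h_1,k_4): lcm = u**2*v**2. S = 1/2*u**3 - 1/6*u**2*v + 1/9*u*v**2 - 1/4*v**3 - 11/18*u**2 + 1/8*u*v + 1/4*v**2 - 1/8*u.
  leading term u**3: subtract (u)·k_4 from 1/2*u**3 - 1/6*u**2*v + 1/9*u*v**2 - 1/4*v**3 - 11/18*u**2 + 1/8*u*v + 1/4*v**2 - 1/8*u → -1/6*u**2*v + 1/9*u*v**2 - 1/4*v**3 - 5/9*u**2 + 1/4*v**2
  leading term u**2*v: subtract (-1/8*u)·k_3 from -1/6*u**2*v + 1/9*u*v**2 - 1/4*v**3 - 5/9*u**2 + 1/4*v**2 → 1/9*u*v**2 - 1/4*v**3 - 4/9*u**2 + 1/4*v**2
  leading term u*v**2: subtract (-1/162)·h_1 from 1/9*u*v**2 - 1/4*v**3 - 4/9*u**2 + 1/4*v**2 → -1/4*v**3 - 1/2*u**2 + 1/54*u*v + 1/4*v**2 + 11/162*u - 1/72*v + 1/72
  leading term v**3: no divisor's leading term divides it; move -1/4*v**3 to the remainder.
  leading term u**2: subtract (-1)·k_4 from -1/2*u**2 + 1/54*u*v + 1/4*v**2 + 11/162*u - 1/72*v + 1/72 → 1/54*u*v + 1/4*v**2 + 1/81*u + 1/9*v - 1/9
  leading term u*v: subtract (1/72)·k_3 from 1/54*u*v + 1/4*v**2 + 1/81*u + 1/9*v - 1/9 → 1/4*v**2 + 1/9*v - 1/9
  leading term v**2: no divisor's leading term divides it; move 1/4*v**2 to the remainder.
  leading term v: no divisor's leading term divides it; move 1/9*v to the remainder.
  leading term 1: no divisor's leading term divides it; move -1/9 to the remainder.
  remainder -1/4*v**3 + 1/4*v**2 + 1/9*v - 1/9 ≠ 0; add k_5 = -1/4*v**3 + 1/4*v**2 + 1/9*v - 1/9 to the basis.

S(k_3,k_4): lcm = u**2*v. S = 2/3*u**2 + 1/9*u*v - 1/4*v**2 + 1/4*v.
  leading term u**2: subtract (4/3)·k_4 from 2/3*u**2 + 1/9*u*v - 1/4*v**2 + 1/4*v → 1/9*u*v - 1/4*v**2 + 2/27*u + 1/12*v + 1/6
  leading term u*v: subtract (1/12)·k_3 from 1/9*u*v - 1/4*v**2 + 2/27*u + 1/12*v + 1/6 → -1/4*v**2 + 1/12*v + 1/6
  leading term v**2: no divisor's leading term divides it; move -1/4*v**2 to the remainder.
  leading term v: no divisor's leading term divides it; move 1/12*v to the remainder.
  leading term 1: no divisor's leading term divides it; move 1/6 to the remainder.
  remainder -1/4*v**2 + 1/12*v + 1/6 ≠ 0; add k_6 = -1/4*v**2 + 1/12*v + 1/6 to the basis.

The other S-polynomials (S(h_2,k_3), S(h_2,k_4), S(h_1,k_5), S(h_2,k_5), S(k_3,k_5), S(k_4,k_5), S(h_1,k_6), S(h_2,k_6), S(k_3,k_6), S(k_4,k_6), S(k_5,k_6)) all reduce to 0 modulo the current basis, so we have a Gröbner basis.
Inter-reduce: drop elements whose leading term is divisible by another's, tail-reduce, and make monic.
Reduced Gröbner basis: {u**2 - 1/9*u + 1/4*v - 1/4, u*v + 2/3*u, v**2 - 1/3*v - 2/3}.

Same reduced basis, so the two generating sets span the same ideal.

Yes, the ideals are equal.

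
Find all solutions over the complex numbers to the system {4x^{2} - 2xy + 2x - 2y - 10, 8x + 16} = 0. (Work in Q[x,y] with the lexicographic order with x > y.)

Compute a lex Gröbner basis by Buchberger's algorithm.
f_1 = 4x^{2} - 2xy + 2x - 2y - 10, LT = x^{2}.
f_2 = 8x + 16, LT = x.

S(f_1,f_2): lcm = x^{2}. S = -\tfrac{1}{2}xy - \tfrac{3}{2}x - \tfrac{1}{2}y - \tfrac{5}{2}.
  leading term xy: subtract (-\tfrac{1}{16}y)·f_2 from -\tfrac{1}{2}xy - \tfrac{3}{2}x - \tfrac{1}{2}y - \tfrac{5}{2} → -\tfrac{3}{2}x + \tfrac{1}{2}y - \tfrac{5}{2}
  leading term x: subtract (-\tfrac{3}{16})·f_2 from -\tfrac{3}{2}x + \tfrac{1}{2}y - \tfrac{5}{2} → \tfrac{1}{2}y + \tfrac{1}{2}
  leading term y: no divisor's leading term divides it; move \tfrac{1}{2}y to the remainder.
  leading term 1: no divisor's leading term divides it; move \tfrac{1}{2} to the remainder.
  remainder \tfrac{1}{2}y + \tfrac{1}{2} ≠ 0; add h_3 = \tfrac{1}{2}y + \tfrac{1}{2} to the basis.

The other S-polynomials (S(f_1,h_3), S(f_2,h_3)) all reduce to 0 modulo the current basis, so we have a Gröbner basis.
Inter-reduce: drop elements whose leading term is divisible by another's, tail-reduce, and make monic.
Reduced Gröbner basis: {x + 2, y + 1}.

The lex basis is triangular: the last element involves only y. Solving y + 1 = 0 gives y ∈ {-1}; substituting each value into the earlier elements determines the remaining variables.
  y = -1: the earlier basis element becomes x + 2 = 0, giving x = -2 — point (-2, -1).
Substituting each solution back into the original system confirms all equations vanish.

{(-2, -1)}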